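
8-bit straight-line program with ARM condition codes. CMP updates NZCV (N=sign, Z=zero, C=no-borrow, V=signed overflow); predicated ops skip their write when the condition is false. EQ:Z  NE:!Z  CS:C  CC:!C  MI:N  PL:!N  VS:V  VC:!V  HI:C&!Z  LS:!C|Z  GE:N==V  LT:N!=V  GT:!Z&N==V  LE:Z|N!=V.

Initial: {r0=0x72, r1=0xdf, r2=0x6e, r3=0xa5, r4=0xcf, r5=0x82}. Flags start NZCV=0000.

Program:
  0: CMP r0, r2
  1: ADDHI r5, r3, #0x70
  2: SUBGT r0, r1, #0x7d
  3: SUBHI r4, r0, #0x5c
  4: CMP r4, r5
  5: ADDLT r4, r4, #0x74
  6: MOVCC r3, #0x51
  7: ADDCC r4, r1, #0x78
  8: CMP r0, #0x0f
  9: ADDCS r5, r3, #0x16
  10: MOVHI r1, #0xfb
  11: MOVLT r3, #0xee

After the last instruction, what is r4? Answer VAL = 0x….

VAL = 0x57

0: ✓ CMP  NZCV=0010
1: ✓ ADDHI  r5←0x15
2: ✓ SUBGT  r0←0x62
3: ✓ SUBHI  r4←0x06
4: ✓ CMP  NZCV=1000
5: ✓ ADDLT  r4←0x7a
6: ✓ MOVCC  r3←0x51
7: ✓ ADDCC  r4←0x57
8: ✓ CMP  NZCV=0010
9: ✓ ADDCS  r5←0x67
10: ✓ MOVHI  r1←0xfb
11: · MOVLT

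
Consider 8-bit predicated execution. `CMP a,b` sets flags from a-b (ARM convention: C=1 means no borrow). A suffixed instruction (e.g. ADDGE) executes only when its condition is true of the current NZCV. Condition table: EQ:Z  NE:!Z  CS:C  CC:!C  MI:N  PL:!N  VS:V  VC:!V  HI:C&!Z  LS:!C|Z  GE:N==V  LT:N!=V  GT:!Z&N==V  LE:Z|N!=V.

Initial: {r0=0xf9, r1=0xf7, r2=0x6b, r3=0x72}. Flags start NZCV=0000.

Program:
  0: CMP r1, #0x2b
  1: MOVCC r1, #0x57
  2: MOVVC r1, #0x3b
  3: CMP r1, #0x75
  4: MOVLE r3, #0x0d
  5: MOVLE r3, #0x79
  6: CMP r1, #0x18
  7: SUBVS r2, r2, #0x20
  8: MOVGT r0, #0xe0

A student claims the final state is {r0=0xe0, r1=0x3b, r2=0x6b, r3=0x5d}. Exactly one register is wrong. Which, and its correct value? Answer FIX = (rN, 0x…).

[0] flags=1010 → (cmp)
[1] flags=1010 CC?F → skip
[2] flags=1010 VC?T → r1=0x3b
[3] flags=1000 → (cmp)
[4] flags=1000 LE?T → r3=0x0d
[5] flags=1000 LE?T → r3=0x79
[6] flags=0010 → (cmp)
[7] flags=0010 VS?F → skip
[8] flags=0010 GT?T → r0=0xe0

FIX = (r3, 0x79)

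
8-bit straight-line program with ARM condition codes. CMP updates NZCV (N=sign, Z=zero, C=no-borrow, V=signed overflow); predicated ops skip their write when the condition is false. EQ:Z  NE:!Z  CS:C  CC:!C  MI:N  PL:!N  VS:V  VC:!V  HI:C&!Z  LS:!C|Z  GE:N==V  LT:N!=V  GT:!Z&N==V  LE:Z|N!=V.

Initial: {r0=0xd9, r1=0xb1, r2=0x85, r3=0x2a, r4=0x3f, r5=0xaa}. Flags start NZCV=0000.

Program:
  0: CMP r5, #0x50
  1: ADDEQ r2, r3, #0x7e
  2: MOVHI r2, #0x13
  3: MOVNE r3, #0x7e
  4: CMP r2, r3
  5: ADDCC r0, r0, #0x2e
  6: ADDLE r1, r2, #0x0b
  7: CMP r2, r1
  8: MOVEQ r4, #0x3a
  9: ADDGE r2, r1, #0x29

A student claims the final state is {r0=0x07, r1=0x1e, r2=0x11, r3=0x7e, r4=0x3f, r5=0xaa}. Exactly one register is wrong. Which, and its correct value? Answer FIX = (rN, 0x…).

FIX = (r2, 0x13)

[0] flags=0011 → (cmp)
[1] flags=0011 EQ?F → skip
[2] flags=0011 HI?T → r2=0x13
[3] flags=0011 NE?T → r3=0x7e
[4] flags=1000 → (cmp)
[5] flags=1000 CC?T → r0=0x07
[6] flags=1000 LE?T → r1=0x1e
[7] flags=1000 → (cmp)
[8] flags=1000 EQ?F → skip
[9] flags=1000 GE?F → skip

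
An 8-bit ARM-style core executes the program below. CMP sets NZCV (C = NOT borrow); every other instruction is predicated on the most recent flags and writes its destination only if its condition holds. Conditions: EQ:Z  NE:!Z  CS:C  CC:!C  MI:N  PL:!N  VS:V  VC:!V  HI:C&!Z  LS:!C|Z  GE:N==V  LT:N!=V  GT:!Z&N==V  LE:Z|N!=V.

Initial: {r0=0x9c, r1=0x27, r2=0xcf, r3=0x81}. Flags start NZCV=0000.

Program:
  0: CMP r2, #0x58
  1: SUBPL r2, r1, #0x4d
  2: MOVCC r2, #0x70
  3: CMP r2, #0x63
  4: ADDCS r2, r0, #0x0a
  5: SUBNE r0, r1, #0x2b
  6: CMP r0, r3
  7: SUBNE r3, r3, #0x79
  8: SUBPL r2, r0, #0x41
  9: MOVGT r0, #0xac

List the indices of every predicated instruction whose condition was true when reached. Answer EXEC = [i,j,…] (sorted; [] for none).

0: ✓ CMP  NZCV=0011
1: ✓ SUBPL  r2←0xda
2: · MOVCC
3: ✓ CMP  NZCV=0011
4: ✓ ADDCS  r2←0xa6
5: ✓ SUBNE  r0←0xfc
6: ✓ CMP  NZCV=0010
7: ✓ SUBNE  r3←0x08
8: ✓ SUBPL  r2←0xbb
9: ✓ MOVGT  r0←0xac

EXEC = [1,4,5,7,8,9]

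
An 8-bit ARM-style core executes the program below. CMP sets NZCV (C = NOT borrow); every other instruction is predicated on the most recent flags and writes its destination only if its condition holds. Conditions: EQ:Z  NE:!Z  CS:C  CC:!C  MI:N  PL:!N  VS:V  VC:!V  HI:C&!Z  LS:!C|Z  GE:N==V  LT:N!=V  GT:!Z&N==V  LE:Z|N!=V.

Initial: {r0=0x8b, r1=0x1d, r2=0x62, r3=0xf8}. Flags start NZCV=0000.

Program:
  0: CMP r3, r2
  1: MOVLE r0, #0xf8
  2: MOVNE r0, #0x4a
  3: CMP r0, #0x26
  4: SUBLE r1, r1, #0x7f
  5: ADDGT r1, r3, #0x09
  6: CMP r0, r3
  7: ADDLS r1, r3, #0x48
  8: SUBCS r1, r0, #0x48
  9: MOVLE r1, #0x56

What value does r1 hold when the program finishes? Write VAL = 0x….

[0] flags=1010 → (cmp)
[1] flags=1010 LE?T → r0=0xf8
[2] flags=1010 NE?T → r0=0x4a
[3] flags=0010 → (cmp)
[4] flags=0010 LE?F → skip
[5] flags=0010 GT?T → r1=0x01
[6] flags=0000 → (cmp)
[7] flags=0000 LS?T → r1=0x40
[8] flags=0000 CS?F → skip
[9] flags=0000 LE?F → skip

VAL = 0x40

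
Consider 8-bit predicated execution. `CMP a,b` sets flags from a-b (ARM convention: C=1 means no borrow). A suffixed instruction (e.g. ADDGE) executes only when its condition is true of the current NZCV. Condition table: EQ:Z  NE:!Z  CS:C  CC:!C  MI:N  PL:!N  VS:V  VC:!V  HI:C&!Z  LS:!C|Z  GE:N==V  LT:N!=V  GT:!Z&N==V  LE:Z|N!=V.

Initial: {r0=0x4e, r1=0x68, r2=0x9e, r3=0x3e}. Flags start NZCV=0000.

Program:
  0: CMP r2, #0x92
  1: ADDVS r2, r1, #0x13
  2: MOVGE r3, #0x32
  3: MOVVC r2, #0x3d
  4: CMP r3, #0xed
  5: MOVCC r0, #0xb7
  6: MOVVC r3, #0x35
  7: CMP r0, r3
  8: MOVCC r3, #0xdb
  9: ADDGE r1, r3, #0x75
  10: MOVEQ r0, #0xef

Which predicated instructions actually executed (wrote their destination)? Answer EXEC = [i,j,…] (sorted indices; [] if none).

EXEC = [2,3,5,6]

0: ✓ CMP  NZCV=0010
1: · ADDVS
2: ✓ MOVGE  r3←0x32
3: ✓ MOVVC  r2←0x3d
4: ✓ CMP  NZCV=0000
5: ✓ MOVCC  r0←0xb7
6: ✓ MOVVC  r3←0x35
7: ✓ CMP  NZCV=1010
8: · MOVCC
9: · ADDGE
10: · MOVEQ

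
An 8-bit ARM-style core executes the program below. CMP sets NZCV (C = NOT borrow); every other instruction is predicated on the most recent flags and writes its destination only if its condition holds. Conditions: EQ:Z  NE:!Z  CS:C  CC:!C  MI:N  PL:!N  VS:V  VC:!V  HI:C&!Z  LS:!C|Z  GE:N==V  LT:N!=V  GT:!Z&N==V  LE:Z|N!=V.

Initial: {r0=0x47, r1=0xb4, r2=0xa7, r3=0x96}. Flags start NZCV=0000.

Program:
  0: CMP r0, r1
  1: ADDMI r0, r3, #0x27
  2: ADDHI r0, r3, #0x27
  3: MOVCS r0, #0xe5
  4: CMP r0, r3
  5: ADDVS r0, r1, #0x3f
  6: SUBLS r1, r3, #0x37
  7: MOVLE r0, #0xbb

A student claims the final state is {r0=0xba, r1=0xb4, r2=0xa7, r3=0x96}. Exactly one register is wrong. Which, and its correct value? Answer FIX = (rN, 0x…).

[0] flags=1001 → (cmp)
[1] flags=1001 MI?T → r0=0xbd
[2] flags=1001 HI?F → skip
[3] flags=1001 CS?F → skip
[4] flags=0010 → (cmp)
[5] flags=0010 VS?F → skip
[6] flags=0010 LS?F → skip
[7] flags=0010 LE?F → skip

FIX = (r0, 0xbd)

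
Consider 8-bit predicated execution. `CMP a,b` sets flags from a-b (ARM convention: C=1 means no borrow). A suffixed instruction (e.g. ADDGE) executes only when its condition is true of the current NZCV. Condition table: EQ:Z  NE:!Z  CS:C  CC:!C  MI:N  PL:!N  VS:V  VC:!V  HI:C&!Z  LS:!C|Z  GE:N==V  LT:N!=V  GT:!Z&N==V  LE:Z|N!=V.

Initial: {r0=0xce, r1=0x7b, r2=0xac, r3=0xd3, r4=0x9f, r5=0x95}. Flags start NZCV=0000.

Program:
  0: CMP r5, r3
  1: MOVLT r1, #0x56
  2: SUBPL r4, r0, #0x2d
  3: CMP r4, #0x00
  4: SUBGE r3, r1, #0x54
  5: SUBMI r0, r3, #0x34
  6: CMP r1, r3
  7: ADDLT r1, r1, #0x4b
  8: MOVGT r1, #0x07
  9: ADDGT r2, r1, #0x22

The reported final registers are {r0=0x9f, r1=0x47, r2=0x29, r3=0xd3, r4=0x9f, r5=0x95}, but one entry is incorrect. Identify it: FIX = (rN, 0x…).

0: ✓ CMP  NZCV=1000
1: ✓ MOVLT  r1←0x56
2: · SUBPL
3: ✓ CMP  NZCV=1010
4: · SUBGE
5: ✓ SUBMI  r0←0x9f
6: ✓ CMP  NZCV=1001
7: · ADDLT
8: ✓ MOVGT  r1←0x07
9: ✓ ADDGT  r2←0x29

FIX = (r1, 0x07)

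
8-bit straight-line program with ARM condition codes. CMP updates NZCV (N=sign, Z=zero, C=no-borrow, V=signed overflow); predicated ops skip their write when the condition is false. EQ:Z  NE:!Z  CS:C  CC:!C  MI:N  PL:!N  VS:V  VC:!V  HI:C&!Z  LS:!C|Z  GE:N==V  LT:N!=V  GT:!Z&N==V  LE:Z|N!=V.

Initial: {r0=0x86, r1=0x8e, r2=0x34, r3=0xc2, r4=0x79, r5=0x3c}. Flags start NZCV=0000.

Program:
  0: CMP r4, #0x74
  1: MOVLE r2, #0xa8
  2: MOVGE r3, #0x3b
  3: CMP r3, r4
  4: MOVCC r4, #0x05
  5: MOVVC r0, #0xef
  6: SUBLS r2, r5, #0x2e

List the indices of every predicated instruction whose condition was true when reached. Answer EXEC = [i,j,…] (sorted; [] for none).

EXEC = [2,4,5,6]

0: ✓ CMP  NZCV=0010
1: · MOVLE
2: ✓ MOVGE  r3←0x3b
3: ✓ CMP  NZCV=1000
4: ✓ MOVCC  r4←0x05
5: ✓ MOVVC  r0←0xef
6: ✓ SUBLS  r2←0x0e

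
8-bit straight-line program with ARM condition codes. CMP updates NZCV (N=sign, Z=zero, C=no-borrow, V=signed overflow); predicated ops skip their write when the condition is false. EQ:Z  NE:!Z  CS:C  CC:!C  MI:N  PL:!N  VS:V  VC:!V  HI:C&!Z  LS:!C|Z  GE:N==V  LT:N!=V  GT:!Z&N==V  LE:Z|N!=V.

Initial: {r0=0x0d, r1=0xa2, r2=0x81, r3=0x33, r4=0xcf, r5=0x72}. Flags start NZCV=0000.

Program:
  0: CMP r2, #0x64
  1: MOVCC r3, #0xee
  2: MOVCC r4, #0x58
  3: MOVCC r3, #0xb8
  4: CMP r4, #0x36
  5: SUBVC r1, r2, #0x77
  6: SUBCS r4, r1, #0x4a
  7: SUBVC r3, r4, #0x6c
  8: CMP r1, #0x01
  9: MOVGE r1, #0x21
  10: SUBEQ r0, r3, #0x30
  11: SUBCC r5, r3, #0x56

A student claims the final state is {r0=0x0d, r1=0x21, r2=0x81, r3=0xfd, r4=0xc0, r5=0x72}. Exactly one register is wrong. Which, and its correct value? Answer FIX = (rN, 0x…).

0: ✓ CMP  NZCV=0011
1: · MOVCC
2: · MOVCC
3: · MOVCC
4: ✓ CMP  NZCV=1010
5: ✓ SUBVC  r1←0x0a
6: ✓ SUBCS  r4←0xc0
7: ✓ SUBVC  r3←0x54
8: ✓ CMP  NZCV=0010
9: ✓ MOVGE  r1←0x21
10: · SUBEQ
11: · SUBCC

FIX = (r3, 0x54)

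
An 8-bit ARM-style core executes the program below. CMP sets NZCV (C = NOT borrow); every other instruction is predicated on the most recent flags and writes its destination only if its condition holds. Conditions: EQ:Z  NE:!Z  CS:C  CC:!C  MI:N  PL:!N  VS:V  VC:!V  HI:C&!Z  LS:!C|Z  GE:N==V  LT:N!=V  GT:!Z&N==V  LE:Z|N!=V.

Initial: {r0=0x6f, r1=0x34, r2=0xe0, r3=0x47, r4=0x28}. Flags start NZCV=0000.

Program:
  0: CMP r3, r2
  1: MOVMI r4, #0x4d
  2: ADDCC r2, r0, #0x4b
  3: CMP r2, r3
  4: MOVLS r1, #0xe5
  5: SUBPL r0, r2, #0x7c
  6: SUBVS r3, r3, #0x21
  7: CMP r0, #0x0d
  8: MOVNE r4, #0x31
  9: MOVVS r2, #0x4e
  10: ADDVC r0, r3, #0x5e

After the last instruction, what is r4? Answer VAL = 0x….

0: ✓ CMP  NZCV=0000
1: · MOVMI
2: ✓ ADDCC  r2←0xba
3: ✓ CMP  NZCV=0011
4: · MOVLS
5: ✓ SUBPL  r0←0x3e
6: ✓ SUBVS  r3←0x26
7: ✓ CMP  NZCV=0010
8: ✓ MOVNE  r4←0x31
9: · MOVVS
10: ✓ ADDVC  r0←0x84

VAL = 0x31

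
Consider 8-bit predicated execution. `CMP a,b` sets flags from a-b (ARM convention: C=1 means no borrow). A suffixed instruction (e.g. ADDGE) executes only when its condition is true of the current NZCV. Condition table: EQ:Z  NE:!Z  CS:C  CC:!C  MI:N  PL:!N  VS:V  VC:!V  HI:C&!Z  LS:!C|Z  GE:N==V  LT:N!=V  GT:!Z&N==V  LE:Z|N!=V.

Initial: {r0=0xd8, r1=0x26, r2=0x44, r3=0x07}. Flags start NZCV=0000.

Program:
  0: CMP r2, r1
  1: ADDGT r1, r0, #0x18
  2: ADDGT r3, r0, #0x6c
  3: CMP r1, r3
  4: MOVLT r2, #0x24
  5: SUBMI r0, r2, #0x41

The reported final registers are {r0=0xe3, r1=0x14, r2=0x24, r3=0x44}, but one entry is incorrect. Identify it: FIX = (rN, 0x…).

FIX = (r1, 0xf0)

0: ✓ CMP  NZCV=0010
1: ✓ ADDGT  r1←0xf0
2: ✓ ADDGT  r3←0x44
3: ✓ CMP  NZCV=1010
4: ✓ MOVLT  r2←0x24
5: ✓ SUBMI  r0←0xe3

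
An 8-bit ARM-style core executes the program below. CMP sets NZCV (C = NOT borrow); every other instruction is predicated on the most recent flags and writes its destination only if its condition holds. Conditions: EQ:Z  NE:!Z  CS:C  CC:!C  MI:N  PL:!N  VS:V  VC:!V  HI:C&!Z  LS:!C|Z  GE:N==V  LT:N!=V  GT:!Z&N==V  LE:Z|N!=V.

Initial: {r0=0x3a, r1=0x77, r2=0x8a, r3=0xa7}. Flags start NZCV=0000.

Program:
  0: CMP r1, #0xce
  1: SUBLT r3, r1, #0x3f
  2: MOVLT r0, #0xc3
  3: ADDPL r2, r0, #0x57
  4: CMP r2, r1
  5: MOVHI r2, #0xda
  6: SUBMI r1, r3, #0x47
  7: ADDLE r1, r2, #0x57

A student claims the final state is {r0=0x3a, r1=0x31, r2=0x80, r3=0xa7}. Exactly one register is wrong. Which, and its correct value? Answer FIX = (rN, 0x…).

[0] flags=1001 → (cmp)
[1] flags=1001 LT?F → skip
[2] flags=1001 LT?F → skip
[3] flags=1001 PL?F → skip
[4] flags=0011 → (cmp)
[5] flags=0011 HI?T → r2=0xda
[6] flags=0011 MI?F → skip
[7] flags=0011 LE?T → r1=0x31

FIX = (r2, 0xda)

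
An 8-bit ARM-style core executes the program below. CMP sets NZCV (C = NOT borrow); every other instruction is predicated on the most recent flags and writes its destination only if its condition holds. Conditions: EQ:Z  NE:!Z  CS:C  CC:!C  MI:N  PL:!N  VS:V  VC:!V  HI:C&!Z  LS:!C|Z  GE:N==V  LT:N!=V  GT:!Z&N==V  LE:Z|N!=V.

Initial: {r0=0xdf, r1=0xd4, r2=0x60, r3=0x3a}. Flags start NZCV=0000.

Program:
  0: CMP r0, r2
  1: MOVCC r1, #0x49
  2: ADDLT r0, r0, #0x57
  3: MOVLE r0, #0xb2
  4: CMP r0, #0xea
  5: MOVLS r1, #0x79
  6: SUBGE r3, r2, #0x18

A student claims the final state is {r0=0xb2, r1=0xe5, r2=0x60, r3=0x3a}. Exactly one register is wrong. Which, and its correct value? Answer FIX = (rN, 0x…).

FIX = (r1, 0x79)

[0] flags=0011 → (cmp)
[1] flags=0011 CC?F → skip
[2] flags=0011 LT?T → r0=0x36
[3] flags=0011 LE?T → r0=0xb2
[4] flags=1000 → (cmp)
[5] flags=1000 LS?T → r1=0x79
[6] flags=1000 GE?F → skip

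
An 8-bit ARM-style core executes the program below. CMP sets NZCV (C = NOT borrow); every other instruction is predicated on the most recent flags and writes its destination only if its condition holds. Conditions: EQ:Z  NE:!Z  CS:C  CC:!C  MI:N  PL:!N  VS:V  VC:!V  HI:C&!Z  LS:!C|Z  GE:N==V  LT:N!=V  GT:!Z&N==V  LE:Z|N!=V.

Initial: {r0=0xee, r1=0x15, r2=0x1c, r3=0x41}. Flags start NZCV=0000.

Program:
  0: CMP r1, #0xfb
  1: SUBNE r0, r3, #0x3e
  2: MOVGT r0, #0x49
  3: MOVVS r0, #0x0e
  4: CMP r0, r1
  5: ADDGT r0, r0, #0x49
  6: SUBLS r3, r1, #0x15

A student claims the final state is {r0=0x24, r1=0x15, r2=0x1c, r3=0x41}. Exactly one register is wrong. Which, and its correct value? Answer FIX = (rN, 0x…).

0: ✓ CMP  NZCV=0000
1: ✓ SUBNE  r0←0x03
2: ✓ MOVGT  r0←0x49
3: · MOVVS
4: ✓ CMP  NZCV=0010
5: ✓ ADDGT  r0←0x92
6: · SUBLS

FIX = (r0, 0x92)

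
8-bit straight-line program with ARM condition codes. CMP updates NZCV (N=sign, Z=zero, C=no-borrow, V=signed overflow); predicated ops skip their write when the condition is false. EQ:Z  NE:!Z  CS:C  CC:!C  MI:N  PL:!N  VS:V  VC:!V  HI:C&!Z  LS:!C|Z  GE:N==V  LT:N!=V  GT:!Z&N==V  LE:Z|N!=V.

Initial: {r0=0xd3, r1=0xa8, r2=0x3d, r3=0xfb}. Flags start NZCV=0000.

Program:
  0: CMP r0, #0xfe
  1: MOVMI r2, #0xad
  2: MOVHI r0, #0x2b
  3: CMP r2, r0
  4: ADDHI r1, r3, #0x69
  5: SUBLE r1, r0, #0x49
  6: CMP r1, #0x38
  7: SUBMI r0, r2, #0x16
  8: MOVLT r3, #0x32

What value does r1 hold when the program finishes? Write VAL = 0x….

VAL = 0x8a

[0] flags=1000 → (cmp)
[1] flags=1000 MI?T → r2=0xad
[2] flags=1000 HI?F → skip
[3] flags=1000 → (cmp)
[4] flags=1000 HI?F → skip
[5] flags=1000 LE?T → r1=0x8a
[6] flags=0011 → (cmp)
[7] flags=0011 MI?F → skip
[8] flags=0011 LT?T → r3=0x32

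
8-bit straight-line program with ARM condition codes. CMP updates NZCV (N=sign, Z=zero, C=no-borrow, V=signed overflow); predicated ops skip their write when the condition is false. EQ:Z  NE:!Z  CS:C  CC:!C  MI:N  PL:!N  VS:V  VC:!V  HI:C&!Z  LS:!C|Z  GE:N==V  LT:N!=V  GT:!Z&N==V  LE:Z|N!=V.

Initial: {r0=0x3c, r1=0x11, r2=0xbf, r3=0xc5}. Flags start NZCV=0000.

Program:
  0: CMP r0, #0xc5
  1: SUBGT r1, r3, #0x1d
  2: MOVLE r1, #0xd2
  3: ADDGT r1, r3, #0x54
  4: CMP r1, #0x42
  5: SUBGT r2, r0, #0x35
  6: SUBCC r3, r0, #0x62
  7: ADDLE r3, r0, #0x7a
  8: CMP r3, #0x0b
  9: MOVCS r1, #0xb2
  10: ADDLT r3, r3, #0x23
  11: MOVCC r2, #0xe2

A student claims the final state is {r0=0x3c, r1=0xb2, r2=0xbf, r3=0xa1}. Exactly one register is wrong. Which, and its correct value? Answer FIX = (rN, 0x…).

FIX = (r3, 0xd9)

0: ✓ CMP  NZCV=0000
1: ✓ SUBGT  r1←0xa8
2: · MOVLE
3: ✓ ADDGT  r1←0x19
4: ✓ CMP  NZCV=1000
5: · SUBGT
6: ✓ SUBCC  r3←0xda
7: ✓ ADDLE  r3←0xb6
8: ✓ CMP  NZCV=1010
9: ✓ MOVCS  r1←0xb2
10: ✓ ADDLT  r3←0xd9
11: · MOVCC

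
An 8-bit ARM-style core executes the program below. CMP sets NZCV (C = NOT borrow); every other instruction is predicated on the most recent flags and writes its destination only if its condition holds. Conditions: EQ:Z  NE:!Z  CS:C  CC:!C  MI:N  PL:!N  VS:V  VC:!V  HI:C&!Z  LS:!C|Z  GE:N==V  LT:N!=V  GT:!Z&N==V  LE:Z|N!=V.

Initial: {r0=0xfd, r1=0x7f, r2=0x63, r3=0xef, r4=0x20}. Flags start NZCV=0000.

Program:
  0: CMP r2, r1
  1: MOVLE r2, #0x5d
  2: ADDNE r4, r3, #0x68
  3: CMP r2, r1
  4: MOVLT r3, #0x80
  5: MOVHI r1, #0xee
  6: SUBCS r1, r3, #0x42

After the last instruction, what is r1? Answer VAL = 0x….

VAL = 0x7f

[0] flags=1000 → (cmp)
[1] flags=1000 LE?T → r2=0x5d
[2] flags=1000 NE?T → r4=0x57
[3] flags=1000 → (cmp)
[4] flags=1000 LT?T → r3=0x80
[5] flags=1000 HI?F → skip
[6] flags=1000 CS?F → skip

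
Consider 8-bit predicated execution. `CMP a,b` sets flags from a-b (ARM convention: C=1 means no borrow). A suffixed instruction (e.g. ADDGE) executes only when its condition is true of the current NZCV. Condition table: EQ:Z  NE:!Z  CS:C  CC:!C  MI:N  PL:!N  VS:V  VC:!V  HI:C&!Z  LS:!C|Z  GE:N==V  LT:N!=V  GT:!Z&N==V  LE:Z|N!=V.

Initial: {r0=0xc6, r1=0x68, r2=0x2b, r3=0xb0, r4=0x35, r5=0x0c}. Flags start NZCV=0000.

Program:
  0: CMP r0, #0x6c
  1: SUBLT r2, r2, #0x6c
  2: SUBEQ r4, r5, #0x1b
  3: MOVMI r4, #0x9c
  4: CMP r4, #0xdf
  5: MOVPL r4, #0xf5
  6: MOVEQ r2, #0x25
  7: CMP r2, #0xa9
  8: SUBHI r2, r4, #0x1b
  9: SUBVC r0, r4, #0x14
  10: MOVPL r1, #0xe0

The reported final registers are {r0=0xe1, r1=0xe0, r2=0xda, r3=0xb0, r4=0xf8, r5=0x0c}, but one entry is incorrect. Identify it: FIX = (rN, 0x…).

FIX = (r4, 0xf5)

[0] flags=0011 → (cmp)
[1] flags=0011 LT?T → r2=0xbf
[2] flags=0011 EQ?F → skip
[3] flags=0011 MI?F → skip
[4] flags=0000 → (cmp)
[5] flags=0000 PL?T → r4=0xf5
[6] flags=0000 EQ?F → skip
[7] flags=0010 → (cmp)
[8] flags=0010 HI?T → r2=0xda
[9] flags=0010 VC?T → r0=0xe1
[10] flags=0010 PL?T → r1=0xe0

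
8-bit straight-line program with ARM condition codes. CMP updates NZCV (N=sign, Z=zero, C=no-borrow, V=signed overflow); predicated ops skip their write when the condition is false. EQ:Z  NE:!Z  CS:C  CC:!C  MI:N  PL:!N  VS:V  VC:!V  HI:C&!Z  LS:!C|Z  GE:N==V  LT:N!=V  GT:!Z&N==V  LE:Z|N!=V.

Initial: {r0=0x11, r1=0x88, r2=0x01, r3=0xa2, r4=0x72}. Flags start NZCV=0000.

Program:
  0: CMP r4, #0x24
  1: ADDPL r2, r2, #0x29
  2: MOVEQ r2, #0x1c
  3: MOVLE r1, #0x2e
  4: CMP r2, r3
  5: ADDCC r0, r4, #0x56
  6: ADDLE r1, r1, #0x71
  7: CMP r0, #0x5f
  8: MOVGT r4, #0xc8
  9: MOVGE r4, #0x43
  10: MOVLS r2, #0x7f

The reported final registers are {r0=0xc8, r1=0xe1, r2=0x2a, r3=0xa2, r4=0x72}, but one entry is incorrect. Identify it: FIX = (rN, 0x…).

[0] flags=0010 → (cmp)
[1] flags=0010 PL?T → r2=0x2a
[2] flags=0010 EQ?F → skip
[3] flags=0010 LE?F → skip
[4] flags=1001 → (cmp)
[5] flags=1001 CC?T → r0=0xc8
[6] flags=1001 LE?F → skip
[7] flags=0011 → (cmp)
[8] flags=0011 GT?F → skip
[9] flags=0011 GE?F → skip
[10] flags=0011 LS?F → skip

FIX = (r1, 0x88)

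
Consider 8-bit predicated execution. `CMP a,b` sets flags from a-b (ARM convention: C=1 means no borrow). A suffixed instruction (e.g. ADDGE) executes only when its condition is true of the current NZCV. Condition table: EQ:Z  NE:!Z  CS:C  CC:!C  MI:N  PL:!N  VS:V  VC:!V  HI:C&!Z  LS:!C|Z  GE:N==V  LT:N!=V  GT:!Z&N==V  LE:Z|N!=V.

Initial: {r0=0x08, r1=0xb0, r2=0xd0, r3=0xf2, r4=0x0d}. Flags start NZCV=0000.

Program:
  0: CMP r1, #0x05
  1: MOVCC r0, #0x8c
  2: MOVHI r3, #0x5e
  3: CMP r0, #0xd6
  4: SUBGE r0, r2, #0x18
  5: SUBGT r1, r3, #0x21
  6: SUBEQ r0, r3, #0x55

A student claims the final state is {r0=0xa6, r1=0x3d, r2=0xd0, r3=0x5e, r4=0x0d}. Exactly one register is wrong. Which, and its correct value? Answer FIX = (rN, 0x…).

[0] flags=1010 → (cmp)
[1] flags=1010 CC?F → skip
[2] flags=1010 HI?T → r3=0x5e
[3] flags=0000 → (cmp)
[4] flags=0000 GE?T → r0=0xb8
[5] flags=0000 GT?T → r1=0x3d
[6] flags=0000 EQ?F → skip

FIX = (r0, 0xb8)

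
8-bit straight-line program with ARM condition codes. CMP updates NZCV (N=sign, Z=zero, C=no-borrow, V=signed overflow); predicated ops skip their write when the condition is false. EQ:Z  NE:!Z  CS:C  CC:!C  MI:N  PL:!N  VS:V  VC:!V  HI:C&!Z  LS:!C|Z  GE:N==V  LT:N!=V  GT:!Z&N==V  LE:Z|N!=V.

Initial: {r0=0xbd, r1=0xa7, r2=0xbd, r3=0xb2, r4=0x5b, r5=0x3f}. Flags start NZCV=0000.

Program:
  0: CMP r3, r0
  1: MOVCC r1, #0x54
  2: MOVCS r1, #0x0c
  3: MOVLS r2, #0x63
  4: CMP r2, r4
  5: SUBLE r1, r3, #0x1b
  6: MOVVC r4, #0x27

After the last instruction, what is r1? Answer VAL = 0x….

[0] flags=1000 → (cmp)
[1] flags=1000 CC?T → r1=0x54
[2] flags=1000 CS?F → skip
[3] flags=1000 LS?T → r2=0x63
[4] flags=0010 → (cmp)
[5] flags=0010 LE?F → skip
[6] flags=0010 VC?T → r4=0x27

VAL = 0x54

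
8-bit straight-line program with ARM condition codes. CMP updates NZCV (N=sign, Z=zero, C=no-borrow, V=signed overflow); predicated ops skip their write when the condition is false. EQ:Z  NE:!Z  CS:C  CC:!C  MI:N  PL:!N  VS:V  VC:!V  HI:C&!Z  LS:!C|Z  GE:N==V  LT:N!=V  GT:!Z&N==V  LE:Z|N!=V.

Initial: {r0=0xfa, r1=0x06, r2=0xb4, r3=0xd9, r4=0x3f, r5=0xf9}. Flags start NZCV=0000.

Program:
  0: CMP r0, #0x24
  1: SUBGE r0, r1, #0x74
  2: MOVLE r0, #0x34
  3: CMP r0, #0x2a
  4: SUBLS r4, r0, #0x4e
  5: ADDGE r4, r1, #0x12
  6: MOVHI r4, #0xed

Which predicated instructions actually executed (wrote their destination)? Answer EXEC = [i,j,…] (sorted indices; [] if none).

0: ✓ CMP  NZCV=1010
1: · SUBGE
2: ✓ MOVLE  r0←0x34
3: ✓ CMP  NZCV=0010
4: · SUBLS
5: ✓ ADDGE  r4←0x18
6: ✓ MOVHI  r4←0xed

EXEC = [2,5,6]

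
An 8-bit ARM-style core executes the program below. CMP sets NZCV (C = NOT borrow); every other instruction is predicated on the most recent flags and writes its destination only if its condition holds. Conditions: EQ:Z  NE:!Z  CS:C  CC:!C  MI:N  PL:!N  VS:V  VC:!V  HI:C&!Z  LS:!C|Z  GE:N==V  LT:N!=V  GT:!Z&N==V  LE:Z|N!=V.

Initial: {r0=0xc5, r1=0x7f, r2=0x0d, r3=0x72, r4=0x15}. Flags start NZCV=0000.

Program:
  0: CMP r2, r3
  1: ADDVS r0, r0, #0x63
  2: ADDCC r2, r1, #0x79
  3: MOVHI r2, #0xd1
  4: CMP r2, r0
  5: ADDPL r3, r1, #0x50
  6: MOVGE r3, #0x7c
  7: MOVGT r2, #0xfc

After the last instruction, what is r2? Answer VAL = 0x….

[0] flags=1000 → (cmp)
[1] flags=1000 VS?F → skip
[2] flags=1000 CC?T → r2=0xf8
[3] flags=1000 HI?F → skip
[4] flags=0010 → (cmp)
[5] flags=0010 PL?T → r3=0xcf
[6] flags=0010 GE?T → r3=0x7c
[7] flags=0010 GT?T → r2=0xfc

VAL = 0xfc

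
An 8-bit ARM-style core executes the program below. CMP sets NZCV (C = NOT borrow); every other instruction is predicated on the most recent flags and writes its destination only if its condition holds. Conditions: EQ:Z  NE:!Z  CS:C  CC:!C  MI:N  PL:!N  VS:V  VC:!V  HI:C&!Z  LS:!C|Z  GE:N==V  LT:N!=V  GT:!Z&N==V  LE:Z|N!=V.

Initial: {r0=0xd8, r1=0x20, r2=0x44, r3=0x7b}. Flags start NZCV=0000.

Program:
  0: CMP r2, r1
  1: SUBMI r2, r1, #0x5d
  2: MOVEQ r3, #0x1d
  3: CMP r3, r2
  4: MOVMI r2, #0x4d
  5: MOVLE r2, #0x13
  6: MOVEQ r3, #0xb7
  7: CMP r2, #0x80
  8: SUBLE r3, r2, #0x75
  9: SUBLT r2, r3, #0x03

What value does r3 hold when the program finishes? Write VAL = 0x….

VAL = 0x7b

[0] flags=0010 → (cmp)
[1] flags=0010 MI?F → skip
[2] flags=0010 EQ?F → skip
[3] flags=0010 → (cmp)
[4] flags=0010 MI?F → skip
[5] flags=0010 LE?F → skip
[6] flags=0010 EQ?F → skip
[7] flags=1001 → (cmp)
[8] flags=1001 LE?F → skip
[9] flags=1001 LT?F → skip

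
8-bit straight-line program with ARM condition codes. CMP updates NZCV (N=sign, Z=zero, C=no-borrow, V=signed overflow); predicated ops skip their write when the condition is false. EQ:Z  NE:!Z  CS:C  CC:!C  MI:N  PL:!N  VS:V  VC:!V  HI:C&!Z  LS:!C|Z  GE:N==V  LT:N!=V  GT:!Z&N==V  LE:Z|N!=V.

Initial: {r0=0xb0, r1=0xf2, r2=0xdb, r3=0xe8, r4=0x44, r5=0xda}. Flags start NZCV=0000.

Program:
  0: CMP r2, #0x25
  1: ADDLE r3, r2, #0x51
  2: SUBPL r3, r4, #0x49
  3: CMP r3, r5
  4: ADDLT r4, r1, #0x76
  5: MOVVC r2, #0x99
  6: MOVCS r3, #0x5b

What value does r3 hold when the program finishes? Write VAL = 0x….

VAL = 0x2c

[0] flags=1010 → (cmp)
[1] flags=1010 LE?T → r3=0x2c
[2] flags=1010 PL?F → skip
[3] flags=0000 → (cmp)
[4] flags=0000 LT?F → skip
[5] flags=0000 VC?T → r2=0x99
[6] flags=0000 CS?F → skip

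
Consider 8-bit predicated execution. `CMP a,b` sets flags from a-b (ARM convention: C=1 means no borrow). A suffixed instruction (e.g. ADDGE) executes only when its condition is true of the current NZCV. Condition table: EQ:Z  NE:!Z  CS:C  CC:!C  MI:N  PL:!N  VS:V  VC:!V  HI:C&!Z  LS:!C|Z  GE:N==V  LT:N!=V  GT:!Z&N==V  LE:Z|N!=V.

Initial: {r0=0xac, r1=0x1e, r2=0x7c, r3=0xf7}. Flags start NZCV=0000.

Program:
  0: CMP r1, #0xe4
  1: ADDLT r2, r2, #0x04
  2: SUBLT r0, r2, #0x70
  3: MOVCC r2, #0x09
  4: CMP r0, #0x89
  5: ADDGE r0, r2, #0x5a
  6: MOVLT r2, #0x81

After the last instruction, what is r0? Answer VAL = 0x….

0: ✓ CMP  NZCV=0000
1: · ADDLT
2: · SUBLT
3: ✓ MOVCC  r2←0x09
4: ✓ CMP  NZCV=0010
5: ✓ ADDGE  r0←0x63
6: · MOVLT

VAL = 0x63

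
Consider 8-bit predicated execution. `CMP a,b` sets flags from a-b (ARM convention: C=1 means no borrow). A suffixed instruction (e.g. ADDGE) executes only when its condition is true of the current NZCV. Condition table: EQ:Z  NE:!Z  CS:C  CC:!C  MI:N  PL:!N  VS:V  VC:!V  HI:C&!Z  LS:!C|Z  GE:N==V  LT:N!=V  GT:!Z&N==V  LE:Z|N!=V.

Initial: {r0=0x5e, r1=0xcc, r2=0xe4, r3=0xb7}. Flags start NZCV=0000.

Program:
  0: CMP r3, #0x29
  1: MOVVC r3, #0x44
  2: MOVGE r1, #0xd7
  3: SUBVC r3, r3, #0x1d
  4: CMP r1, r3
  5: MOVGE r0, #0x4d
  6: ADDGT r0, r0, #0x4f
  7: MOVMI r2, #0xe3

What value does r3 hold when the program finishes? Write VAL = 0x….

VAL = 0x27

[0] flags=1010 → (cmp)
[1] flags=1010 VC?T → r3=0x44
[2] flags=1010 GE?F → skip
[3] flags=1010 VC?T → r3=0x27
[4] flags=1010 → (cmp)
[5] flags=1010 GE?F → skip
[6] flags=1010 GT?F → skip
[7] flags=1010 MI?T → r2=0xe3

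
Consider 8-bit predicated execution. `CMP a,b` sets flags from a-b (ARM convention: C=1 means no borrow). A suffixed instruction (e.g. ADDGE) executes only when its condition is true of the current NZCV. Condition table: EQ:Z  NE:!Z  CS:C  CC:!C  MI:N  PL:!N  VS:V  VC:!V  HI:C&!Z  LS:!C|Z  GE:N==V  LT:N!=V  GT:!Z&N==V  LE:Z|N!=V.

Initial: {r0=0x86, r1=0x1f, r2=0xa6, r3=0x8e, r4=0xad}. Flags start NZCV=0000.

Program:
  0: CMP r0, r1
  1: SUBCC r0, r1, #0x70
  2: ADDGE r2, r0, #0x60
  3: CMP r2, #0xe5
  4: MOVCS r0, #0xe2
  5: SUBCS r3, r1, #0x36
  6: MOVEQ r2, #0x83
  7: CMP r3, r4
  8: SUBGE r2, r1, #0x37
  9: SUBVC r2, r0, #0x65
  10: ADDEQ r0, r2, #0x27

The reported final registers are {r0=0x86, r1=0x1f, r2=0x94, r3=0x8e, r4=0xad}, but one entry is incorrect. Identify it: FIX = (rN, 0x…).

FIX = (r2, 0x21)

0: ✓ CMP  NZCV=0011
1: · SUBCC
2: · ADDGE
3: ✓ CMP  NZCV=1000
4: · MOVCS
5: · SUBCS
6: · MOVEQ
7: ✓ CMP  NZCV=1000
8: · SUBGE
9: ✓ SUBVC  r2←0x21
10: · ADDEQ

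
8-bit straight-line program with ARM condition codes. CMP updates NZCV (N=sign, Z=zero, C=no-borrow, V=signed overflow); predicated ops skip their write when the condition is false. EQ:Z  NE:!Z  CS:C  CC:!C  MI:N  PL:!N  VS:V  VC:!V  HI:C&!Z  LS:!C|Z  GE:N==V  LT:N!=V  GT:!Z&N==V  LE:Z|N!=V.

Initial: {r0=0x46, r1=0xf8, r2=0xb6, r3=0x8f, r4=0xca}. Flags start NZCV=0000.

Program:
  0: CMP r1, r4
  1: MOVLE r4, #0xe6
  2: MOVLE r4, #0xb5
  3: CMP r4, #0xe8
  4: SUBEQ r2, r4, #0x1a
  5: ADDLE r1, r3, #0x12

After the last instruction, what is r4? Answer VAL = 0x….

0: ✓ CMP  NZCV=0010
1: · MOVLE
2: · MOVLE
3: ✓ CMP  NZCV=1000
4: · SUBEQ
5: ✓ ADDLE  r1←0xa1

VAL = 0xca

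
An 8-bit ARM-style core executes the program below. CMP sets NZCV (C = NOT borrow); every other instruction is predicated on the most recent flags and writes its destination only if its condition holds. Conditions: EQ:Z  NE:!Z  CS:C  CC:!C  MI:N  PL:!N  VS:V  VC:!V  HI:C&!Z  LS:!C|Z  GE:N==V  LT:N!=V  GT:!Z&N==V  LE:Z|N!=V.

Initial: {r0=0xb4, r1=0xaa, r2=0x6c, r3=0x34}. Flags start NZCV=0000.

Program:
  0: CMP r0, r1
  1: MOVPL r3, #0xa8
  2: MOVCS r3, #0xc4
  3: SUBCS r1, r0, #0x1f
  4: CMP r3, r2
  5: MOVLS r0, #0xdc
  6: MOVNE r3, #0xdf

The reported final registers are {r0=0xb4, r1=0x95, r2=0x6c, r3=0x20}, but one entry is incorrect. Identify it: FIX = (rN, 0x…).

[0] flags=0010 → (cmp)
[1] flags=0010 PL?T → r3=0xa8
[2] flags=0010 CS?T → r3=0xc4
[3] flags=0010 CS?T → r1=0x95
[4] flags=0011 → (cmp)
[5] flags=0011 LS?F → skip
[6] flags=0011 NE?T → r3=0xdf

FIX = (r3, 0xdf)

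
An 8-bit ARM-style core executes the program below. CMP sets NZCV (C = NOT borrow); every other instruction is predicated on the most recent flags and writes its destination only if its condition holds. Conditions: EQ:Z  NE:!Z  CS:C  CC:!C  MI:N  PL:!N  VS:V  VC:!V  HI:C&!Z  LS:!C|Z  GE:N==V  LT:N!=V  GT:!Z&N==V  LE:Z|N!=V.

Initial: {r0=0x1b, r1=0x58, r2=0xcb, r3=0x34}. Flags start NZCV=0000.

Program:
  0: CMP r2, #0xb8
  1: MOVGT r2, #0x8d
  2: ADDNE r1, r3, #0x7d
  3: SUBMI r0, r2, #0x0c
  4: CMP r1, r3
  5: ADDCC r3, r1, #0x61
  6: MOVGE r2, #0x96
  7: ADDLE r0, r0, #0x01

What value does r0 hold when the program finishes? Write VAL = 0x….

VAL = 0x1c

0: ✓ CMP  NZCV=0010
1: ✓ MOVGT  r2←0x8d
2: ✓ ADDNE  r1←0xb1
3: · SUBMI
4: ✓ CMP  NZCV=0011
5: · ADDCC
6: · MOVGE
7: ✓ ADDLE  r0←0x1c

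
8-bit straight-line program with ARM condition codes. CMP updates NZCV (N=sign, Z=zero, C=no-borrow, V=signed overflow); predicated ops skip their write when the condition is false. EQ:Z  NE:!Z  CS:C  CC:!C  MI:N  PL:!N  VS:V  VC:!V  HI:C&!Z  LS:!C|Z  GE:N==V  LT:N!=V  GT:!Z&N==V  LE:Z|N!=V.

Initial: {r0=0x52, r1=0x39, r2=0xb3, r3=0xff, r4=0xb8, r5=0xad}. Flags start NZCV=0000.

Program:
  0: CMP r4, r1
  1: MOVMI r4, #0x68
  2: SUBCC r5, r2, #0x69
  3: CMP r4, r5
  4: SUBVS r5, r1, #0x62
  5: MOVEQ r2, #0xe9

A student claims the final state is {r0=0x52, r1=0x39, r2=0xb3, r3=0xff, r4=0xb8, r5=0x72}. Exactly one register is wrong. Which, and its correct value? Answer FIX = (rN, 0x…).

FIX = (r5, 0xad)

[0] flags=0011 → (cmp)
[1] flags=0011 MI?F → skip
[2] flags=0011 CC?F → skip
[3] flags=0010 → (cmp)
[4] flags=0010 VS?F → skip
[5] flags=0010 EQ?F → skip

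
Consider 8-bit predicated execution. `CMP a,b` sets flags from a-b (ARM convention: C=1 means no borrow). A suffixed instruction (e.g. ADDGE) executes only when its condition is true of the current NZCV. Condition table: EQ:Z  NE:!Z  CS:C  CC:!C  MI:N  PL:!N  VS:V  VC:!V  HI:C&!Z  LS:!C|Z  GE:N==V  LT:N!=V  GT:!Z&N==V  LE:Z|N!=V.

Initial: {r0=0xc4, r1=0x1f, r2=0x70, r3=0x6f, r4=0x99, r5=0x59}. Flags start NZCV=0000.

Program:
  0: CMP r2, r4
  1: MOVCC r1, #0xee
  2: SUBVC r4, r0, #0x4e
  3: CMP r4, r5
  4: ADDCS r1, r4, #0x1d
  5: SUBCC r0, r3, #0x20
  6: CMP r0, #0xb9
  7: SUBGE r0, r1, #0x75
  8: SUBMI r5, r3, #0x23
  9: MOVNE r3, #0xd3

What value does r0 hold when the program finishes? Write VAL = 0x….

0: ✓ CMP  NZCV=1001
1: ✓ MOVCC  r1←0xee
2: · SUBVC
3: ✓ CMP  NZCV=0011
4: ✓ ADDCS  r1←0xb6
5: · SUBCC
6: ✓ CMP  NZCV=0010
7: ✓ SUBGE  r0←0x41
8: · SUBMI
9: ✓ MOVNE  r3←0xd3

VAL = 0x41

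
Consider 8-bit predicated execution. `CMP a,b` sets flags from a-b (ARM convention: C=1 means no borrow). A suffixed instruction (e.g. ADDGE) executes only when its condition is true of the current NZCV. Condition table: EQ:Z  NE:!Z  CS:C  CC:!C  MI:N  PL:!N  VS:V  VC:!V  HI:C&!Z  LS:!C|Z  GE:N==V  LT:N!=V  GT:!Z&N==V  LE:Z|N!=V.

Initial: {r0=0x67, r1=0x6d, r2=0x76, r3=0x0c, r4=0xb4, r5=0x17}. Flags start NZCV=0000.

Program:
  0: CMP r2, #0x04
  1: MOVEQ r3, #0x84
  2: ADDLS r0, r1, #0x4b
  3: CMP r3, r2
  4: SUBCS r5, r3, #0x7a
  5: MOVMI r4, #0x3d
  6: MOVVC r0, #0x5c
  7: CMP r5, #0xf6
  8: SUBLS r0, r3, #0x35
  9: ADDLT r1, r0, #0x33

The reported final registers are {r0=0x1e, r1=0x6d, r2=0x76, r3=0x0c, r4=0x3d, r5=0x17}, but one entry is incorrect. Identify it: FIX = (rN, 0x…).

FIX = (r0, 0xd7)

0: ✓ CMP  NZCV=0010
1: · MOVEQ
2: · ADDLS
3: ✓ CMP  NZCV=1000
4: · SUBCS
5: ✓ MOVMI  r4←0x3d
6: ✓ MOVVC  r0←0x5c
7: ✓ CMP  NZCV=0000
8: ✓ SUBLS  r0←0xd7
9: · ADDLT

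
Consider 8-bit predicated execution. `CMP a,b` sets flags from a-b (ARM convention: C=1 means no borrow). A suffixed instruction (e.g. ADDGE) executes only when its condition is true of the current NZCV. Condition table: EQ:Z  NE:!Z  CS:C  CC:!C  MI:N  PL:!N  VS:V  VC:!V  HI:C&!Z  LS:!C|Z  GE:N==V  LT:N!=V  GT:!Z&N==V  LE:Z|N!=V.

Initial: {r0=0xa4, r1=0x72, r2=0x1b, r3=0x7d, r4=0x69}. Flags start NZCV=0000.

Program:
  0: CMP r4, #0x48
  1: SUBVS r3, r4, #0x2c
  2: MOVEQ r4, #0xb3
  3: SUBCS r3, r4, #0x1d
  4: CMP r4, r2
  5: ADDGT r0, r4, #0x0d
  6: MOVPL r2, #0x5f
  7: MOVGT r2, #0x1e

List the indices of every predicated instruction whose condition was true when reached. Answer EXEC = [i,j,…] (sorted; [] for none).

[0] flags=0010 → (cmp)
[1] flags=0010 VS?F → skip
[2] flags=0010 EQ?F → skip
[3] flags=0010 CS?T → r3=0x4c
[4] flags=0010 → (cmp)
[5] flags=0010 GT?T → r0=0x76
[6] flags=0010 PL?T → r2=0x5f
[7] flags=0010 GT?T → r2=0x1e

EXEC = [3,5,6,7]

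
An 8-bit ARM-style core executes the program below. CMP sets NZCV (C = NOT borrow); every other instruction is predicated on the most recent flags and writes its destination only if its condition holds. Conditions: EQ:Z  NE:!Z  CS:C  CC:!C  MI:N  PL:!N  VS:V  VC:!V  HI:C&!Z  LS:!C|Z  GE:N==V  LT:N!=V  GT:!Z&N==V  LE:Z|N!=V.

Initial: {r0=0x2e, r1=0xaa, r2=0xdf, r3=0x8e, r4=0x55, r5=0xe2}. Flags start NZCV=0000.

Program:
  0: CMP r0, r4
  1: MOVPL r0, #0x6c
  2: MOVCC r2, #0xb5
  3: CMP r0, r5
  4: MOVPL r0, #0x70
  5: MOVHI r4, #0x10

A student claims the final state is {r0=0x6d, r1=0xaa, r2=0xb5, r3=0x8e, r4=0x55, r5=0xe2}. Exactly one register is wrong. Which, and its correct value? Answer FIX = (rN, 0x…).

FIX = (r0, 0x70)

0: ✓ CMP  NZCV=1000
1: · MOVPL
2: ✓ MOVCC  r2←0xb5
3: ✓ CMP  NZCV=0000
4: ✓ MOVPL  r0←0x70
5: · MOVHI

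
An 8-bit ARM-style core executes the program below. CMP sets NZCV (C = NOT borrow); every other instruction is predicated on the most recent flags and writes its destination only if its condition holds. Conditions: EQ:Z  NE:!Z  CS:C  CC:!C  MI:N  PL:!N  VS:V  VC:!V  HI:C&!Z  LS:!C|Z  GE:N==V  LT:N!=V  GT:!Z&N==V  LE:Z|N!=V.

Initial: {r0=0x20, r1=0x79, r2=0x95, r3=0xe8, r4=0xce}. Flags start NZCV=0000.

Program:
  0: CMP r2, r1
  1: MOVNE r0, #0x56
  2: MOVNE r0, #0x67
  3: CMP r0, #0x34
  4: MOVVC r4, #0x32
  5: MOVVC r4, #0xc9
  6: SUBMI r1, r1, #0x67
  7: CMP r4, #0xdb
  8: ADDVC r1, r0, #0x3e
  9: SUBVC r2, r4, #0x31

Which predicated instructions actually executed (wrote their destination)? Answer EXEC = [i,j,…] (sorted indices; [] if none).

0: ✓ CMP  NZCV=0011
1: ✓ MOVNE  r0←0x56
2: ✓ MOVNE  r0←0x67
3: ✓ CMP  NZCV=0010
4: ✓ MOVVC  r4←0x32
5: ✓ MOVVC  r4←0xc9
6: · SUBMI
7: ✓ CMP  NZCV=1000
8: ✓ ADDVC  r1←0xa5
9: ✓ SUBVC  r2←0x98

EXEC = [1,2,4,5,8,9]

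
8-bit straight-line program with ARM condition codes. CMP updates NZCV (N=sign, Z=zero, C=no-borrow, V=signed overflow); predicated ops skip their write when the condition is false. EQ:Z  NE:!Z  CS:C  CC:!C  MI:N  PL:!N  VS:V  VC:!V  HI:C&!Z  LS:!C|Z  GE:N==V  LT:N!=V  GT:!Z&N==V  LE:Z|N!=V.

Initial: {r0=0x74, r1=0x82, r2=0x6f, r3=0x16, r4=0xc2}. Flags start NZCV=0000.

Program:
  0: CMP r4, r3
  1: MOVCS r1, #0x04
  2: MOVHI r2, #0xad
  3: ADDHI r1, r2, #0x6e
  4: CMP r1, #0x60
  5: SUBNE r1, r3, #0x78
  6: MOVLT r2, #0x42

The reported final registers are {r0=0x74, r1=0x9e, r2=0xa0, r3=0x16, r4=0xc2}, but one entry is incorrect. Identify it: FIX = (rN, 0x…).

[0] flags=1010 → (cmp)
[1] flags=1010 CS?T → r1=0x04
[2] flags=1010 HI?T → r2=0xad
[3] flags=1010 HI?T → r1=0x1b
[4] flags=1000 → (cmp)
[5] flags=1000 NE?T → r1=0x9e
[6] flags=1000 LT?T → r2=0x42

FIX = (r2, 0x42)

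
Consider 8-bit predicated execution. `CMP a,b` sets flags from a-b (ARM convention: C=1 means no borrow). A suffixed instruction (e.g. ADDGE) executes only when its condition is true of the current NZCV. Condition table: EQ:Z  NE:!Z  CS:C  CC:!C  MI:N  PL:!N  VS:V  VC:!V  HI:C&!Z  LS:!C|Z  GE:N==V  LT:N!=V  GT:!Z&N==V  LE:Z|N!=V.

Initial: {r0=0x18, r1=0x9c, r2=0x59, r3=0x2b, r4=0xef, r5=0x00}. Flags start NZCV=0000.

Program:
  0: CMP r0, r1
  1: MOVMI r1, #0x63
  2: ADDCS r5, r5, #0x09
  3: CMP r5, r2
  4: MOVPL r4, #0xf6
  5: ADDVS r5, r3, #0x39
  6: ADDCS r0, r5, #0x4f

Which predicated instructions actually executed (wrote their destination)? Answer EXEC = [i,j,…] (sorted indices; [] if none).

EXEC = []

[0] flags=0000 → (cmp)
[1] flags=0000 MI?F → skip
[2] flags=0000 CS?F → skip
[3] flags=1000 → (cmp)
[4] flags=1000 PL?F → skip
[5] flags=1000 VS?F → skip
[6] flags=1000 CS?F → skip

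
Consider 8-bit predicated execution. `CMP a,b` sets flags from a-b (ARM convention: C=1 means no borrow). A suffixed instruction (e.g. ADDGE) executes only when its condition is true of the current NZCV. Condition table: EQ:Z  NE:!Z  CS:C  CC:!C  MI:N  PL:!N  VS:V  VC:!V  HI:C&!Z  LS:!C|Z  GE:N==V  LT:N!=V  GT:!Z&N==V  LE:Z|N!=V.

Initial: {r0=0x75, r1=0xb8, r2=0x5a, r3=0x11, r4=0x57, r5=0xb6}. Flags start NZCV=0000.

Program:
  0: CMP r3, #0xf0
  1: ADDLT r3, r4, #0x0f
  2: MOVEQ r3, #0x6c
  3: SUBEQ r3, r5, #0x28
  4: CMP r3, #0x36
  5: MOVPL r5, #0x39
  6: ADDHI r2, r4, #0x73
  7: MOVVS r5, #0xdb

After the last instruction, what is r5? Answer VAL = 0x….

VAL = 0xb6

0: ✓ CMP  NZCV=0000
1: · ADDLT
2: · MOVEQ
3: · SUBEQ
4: ✓ CMP  NZCV=1000
5: · MOVPL
6: · ADDHI
7: · MOVVS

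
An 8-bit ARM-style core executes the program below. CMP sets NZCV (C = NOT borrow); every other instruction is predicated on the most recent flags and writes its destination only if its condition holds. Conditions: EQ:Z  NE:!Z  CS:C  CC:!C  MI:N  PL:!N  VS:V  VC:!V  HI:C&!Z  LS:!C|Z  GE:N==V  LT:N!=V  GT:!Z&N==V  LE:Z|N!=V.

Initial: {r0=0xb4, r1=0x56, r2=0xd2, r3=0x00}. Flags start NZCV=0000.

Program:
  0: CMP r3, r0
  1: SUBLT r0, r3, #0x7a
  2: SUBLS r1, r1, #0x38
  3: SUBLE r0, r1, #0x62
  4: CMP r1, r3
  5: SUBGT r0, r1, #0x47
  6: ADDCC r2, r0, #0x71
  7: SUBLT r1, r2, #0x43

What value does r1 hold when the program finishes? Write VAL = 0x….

[0] flags=0000 → (cmp)
[1] flags=0000 LT?F → skip
[2] flags=0000 LS?T → r1=0x1e
[3] flags=0000 LE?F → skip
[4] flags=0010 → (cmp)
[5] flags=0010 GT?T → r0=0xd7
[6] flags=0010 CC?F → skip
[7] flags=0010 LT?F → skip

VAL = 0x1e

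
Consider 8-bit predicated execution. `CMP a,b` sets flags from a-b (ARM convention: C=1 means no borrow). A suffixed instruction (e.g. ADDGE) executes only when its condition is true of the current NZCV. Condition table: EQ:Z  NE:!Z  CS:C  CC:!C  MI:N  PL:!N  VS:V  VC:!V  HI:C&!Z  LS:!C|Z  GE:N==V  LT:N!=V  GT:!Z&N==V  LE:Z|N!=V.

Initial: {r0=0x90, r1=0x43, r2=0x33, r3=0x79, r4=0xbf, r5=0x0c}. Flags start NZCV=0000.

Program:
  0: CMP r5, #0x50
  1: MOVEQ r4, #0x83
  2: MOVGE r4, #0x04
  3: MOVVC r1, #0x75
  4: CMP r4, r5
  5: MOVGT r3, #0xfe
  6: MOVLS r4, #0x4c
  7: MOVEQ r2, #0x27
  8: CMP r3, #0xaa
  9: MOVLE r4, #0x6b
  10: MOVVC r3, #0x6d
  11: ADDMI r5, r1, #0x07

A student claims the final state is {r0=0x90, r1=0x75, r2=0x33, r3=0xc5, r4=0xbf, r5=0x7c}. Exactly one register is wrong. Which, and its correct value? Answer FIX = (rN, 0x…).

FIX = (r3, 0x79)

0: ✓ CMP  NZCV=1000
1: · MOVEQ
2: · MOVGE
3: ✓ MOVVC  r1←0x75
4: ✓ CMP  NZCV=1010
5: · MOVGT
6: · MOVLS
7: · MOVEQ
8: ✓ CMP  NZCV=1001
9: · MOVLE
10: · MOVVC
11: ✓ ADDMI  r5←0x7c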